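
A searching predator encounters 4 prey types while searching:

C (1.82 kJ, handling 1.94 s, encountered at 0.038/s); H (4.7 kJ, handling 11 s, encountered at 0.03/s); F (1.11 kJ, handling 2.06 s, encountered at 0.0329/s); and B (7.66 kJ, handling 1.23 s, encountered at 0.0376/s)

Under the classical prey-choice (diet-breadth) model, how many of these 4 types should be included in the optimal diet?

4

Rank by E/h (kJ/s): B 6.23, C 0.938, F 0.539, H 0.427. Include each in turn until the next type's E/h falls below the running intake rate.
Rate on top 1: 0.2753. C: 0.938 > 0.2753 → include.
Rate on top 2: 0.3189. F: 0.539 > 0.3189 → include.
Rate on top 3: 0.3315. H: 0.427 > 0.3315 → include.
Optimal diet: B, C, F, H — 4 of 4 types.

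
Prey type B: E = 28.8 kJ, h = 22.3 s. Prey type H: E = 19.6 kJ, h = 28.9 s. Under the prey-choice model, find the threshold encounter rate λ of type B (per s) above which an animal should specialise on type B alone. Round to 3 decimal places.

Drop type H once their profitability E₂/h₂ falls below the rate achievable on type B alone: E₂/h₂ = λE₁/(1 + λh₁).
Solve for λ: λE₁h₂ = E₂(1 + λh₁) → λ(E₁h₂ − E₂h₁) = E₂ → λ = E₂/(E₁h₂ − E₂h₁).
λ = 19.6/(28.8×28.9 − 19.6×22.3) = 19.6/395.2 = 0.04959 per s.

0.050 per s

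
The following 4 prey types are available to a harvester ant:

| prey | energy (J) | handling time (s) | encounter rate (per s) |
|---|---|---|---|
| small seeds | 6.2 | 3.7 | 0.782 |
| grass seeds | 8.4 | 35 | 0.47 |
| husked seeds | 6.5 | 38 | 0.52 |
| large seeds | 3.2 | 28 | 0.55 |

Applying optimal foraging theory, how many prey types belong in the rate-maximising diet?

1

E/h in descending order: small seeds 1.68, grass seeds 0.24, husked seeds 0.171, large seeds 0.114 J/s. The optimal diet is the largest prefix of this list for which every included type satisfies E_i/h_i > R on the types above it.
Rate on top 1: 1.245. grass seeds: 0.24 < 1.245 → exclude; stop.
Optimal diet: small seeds — 1 of 4 types.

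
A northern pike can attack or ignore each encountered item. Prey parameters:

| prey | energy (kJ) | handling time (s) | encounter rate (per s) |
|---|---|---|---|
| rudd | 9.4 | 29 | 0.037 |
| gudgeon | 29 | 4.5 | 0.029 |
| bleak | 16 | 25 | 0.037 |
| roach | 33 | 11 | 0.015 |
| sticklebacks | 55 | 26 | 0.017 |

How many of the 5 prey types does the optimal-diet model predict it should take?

Profitabilities (E/h, kJ/s): gudgeon 6.44, roach 3, sticklebacks 2.12, bleak 0.64, rudd 0.324. Add prey in this order while the next type's profitability exceeds the intake rate on those already taken.
Rate on top 1: 0.7439. roach: 3 > 0.7439 → include.
Rate on top 2: 1.031. sticklebacks: 2.12 > 1.031 → include.
Rate on top 3: 1.307. bleak: 0.64 < 1.307 → exclude; stop.
Optimal diet: gudgeon, roach, sticklebacks — 3 of 5 types.

3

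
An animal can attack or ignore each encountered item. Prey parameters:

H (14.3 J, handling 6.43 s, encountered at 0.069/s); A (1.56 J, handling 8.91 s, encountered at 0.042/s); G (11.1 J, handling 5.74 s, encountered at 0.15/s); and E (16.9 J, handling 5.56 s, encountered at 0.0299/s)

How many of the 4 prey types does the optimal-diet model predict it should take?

3

Profitabilities (E/h, J/s): E 3.04, H 2.22, G 1.93, A 0.175. Add prey in this order while the next type's profitability exceeds the intake rate on those already taken.
Rate on top 1: 0.4333. H: 2.22 > 0.4333 → include.
Rate on top 2: 0.9268. G: 1.93 > 0.9268 → include.
Rate on top 3: 1.278. A: 0.175 < 1.278 → exclude; stop.
Optimal diet: E, H, G — 3 of 4 types.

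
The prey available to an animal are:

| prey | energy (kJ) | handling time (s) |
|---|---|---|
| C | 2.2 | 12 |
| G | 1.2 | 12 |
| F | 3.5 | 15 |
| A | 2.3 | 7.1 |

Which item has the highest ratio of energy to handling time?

Profitability E/h (kJ/s): C = 2.2/12 = 0.183, G = 1.2/12 = 0.1, F = 3.5/15 = 0.233, A = 2.3/7.1 = 0.324.
Ranked: A > F > C > G.

A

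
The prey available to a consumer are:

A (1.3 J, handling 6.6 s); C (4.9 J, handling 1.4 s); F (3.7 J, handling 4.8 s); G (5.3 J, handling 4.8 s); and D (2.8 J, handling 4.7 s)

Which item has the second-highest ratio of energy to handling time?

In descending order of E/h:
C: 4.9/1.4 = 3.5 J/s
G: 5.3/4.8 = 1.1 J/s
F: 3.7/4.8 = 0.771 J/s
D: 2.8/4.7 = 0.596 J/s
A: 1.3/6.6 = 0.197 J/s

G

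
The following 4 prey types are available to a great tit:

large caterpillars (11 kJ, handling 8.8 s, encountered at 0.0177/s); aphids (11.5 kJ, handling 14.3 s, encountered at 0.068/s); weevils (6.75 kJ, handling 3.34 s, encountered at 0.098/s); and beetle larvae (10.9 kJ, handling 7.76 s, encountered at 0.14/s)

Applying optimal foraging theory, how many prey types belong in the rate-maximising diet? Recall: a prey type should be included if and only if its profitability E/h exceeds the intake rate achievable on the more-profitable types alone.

3

Rank by E/h (kJ/s): weevils 2.02, beetle larvae 1.4, large caterpillars 1.25, aphids 0.804. Include each in turn until the next type's E/h falls below the running intake rate.
Rate on top 1: 0.4984. beetle larvae: 1.4 > 0.4984 → include.
Rate on top 2: 0.9063. large caterpillars: 1.25 > 0.9063 → include.
Rate on top 3: 0.9271. aphids: 0.804 < 0.9271 → exclude; stop.
Optimal diet: weevils, beetle larvae, large caterpillars — 3 of 4 types.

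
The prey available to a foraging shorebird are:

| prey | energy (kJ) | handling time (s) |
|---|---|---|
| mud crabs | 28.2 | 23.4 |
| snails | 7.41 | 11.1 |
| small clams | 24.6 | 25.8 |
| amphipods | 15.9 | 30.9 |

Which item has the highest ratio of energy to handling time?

Profitability E/h (kJ/s): mud crabs = 28.2/23.4 = 1.21, snails = 7.41/11.1 = 0.668, small clams = 24.6/25.8 = 0.953, amphipods = 15.9/30.9 = 0.515.
Ranked: mud crabs > small clams > snails > amphipods.

mud crabs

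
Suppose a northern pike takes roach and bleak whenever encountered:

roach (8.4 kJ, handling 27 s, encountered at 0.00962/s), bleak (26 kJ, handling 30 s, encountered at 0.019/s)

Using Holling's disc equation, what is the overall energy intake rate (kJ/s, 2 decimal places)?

0.31 kJ/s

R = Σλ_iE_i / (1 + Σλ_ih_i)
Numerator: 0.00962×8.4 + 0.019×26 = 0.5748
Denominator: 1 + 0.00962×27 + 0.019×30 = 1.83
R = 0.5748/1.83 = 0.3141 kJ/s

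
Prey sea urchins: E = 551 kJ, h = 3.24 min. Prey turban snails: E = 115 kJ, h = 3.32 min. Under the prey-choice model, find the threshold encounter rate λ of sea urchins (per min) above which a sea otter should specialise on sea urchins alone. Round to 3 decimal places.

0.079 per min

The zero-one rule: include turban snails iff E₂/h₂ > λE₁/(1+λh₁). Equality gives the switch point.
λE₁h₂ = E₂ + λE₂h₁ ⇒ λ = E₂/(E₁h₂ − E₂h₁) = 115/(1829 − 372.6) = 0.07894 per min.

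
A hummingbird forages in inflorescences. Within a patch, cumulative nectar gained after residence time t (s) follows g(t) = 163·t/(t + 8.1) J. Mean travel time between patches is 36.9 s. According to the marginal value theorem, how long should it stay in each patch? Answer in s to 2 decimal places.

Optimal t* satisfies g'(t*) = g(t*)/(T + t*).
g'(t) = 163·8.1/(t + 8.1)². Setting 163·8.1/(t+8.1)² = 163t/[(t+8.1)(36.9+t)] gives 8.1(36.9+t) = t(t+8.1), so t² = 8.1×36.9 = 298.9.
t* = √298.9 = 17.29 s.

17.29 s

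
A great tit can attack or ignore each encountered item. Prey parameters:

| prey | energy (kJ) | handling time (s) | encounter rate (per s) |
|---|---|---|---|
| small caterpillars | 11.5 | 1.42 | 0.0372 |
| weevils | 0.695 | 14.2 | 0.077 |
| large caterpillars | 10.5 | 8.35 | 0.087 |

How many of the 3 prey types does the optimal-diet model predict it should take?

2

E/h in descending order: small caterpillars 8.1, large caterpillars 1.26, weevils 0.0489 kJ/s. The optimal diet is the largest prefix of this list for which every included type satisfies E_i/h_i > R on the types above it.
Rate on top 1: 0.4063. large caterpillars: 1.26 > 0.4063 → include.
Rate on top 2: 0.7538. weevils: 0.0489 < 0.7538 → exclude; stop.
Optimal diet: small caterpillars, large caterpillars — 2 of 3 types.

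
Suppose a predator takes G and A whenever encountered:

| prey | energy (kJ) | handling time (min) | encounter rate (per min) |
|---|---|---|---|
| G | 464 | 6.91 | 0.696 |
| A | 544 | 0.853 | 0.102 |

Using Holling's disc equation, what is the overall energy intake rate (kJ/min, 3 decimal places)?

64.181 kJ/min

R = Σλ_iE_i / (1 + Σλ_ih_i)
Numerator: 0.696×464 + 0.102×544 = 378.4
Denominator: 1 + 0.696×6.91 + 0.102×0.853 = 5.896
R = 378.4/5.896 = 64.18 kJ/min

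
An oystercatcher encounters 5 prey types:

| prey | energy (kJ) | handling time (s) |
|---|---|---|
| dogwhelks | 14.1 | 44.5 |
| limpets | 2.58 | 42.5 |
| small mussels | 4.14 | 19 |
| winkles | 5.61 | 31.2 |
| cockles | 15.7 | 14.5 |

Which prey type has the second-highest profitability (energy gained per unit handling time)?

dogwhelks

Profitability E/h (kJ/s): dogwhelks = 14.1/44.5 = 0.317, limpets = 2.58/42.5 = 0.0607, small mussels = 4.14/19 = 0.218, winkles = 5.61/31.2 = 0.18, cockles = 15.7/14.5 = 1.08.
Ranked: cockles > dogwhelks > small mussels > winkles > limpets.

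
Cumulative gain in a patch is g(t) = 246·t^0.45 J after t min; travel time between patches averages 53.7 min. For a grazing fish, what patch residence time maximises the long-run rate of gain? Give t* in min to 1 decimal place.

By the marginal value theorem, leave when the instantaneous gain rate g'(t) equals the habitat-wide average g(t)/(T + t).
g'(t) = 0.45·246·t^-0.55. Setting 0.45·246·t^-0.55 = 246·t^0.45/(53.7+t) gives 0.45(53.7+t) = t, so 0.55·t = 0.45×53.7.
t* = 0.45×53.7/0.55 = 43.94 min.

43.9 min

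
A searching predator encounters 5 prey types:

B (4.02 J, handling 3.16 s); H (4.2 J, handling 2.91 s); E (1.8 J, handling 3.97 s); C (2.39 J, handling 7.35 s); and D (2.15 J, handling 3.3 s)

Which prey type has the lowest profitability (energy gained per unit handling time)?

C

Profitability E/h (J/s): B = 4.02/3.16 = 1.27, H = 4.2/2.91 = 1.44, E = 1.8/3.97 = 0.453, C = 2.39/7.35 = 0.325, D = 2.15/3.3 = 0.652.
Ranked: H > B > D > E > C.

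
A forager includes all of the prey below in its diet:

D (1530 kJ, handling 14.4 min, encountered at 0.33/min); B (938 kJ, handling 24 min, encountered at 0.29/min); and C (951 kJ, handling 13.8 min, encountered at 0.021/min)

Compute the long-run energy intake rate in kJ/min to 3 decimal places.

R = Σλ_iE_i / (1 + Σλ_ih_i)
Numerator: 0.33×1530 + 0.29×938 + 0.021×951 = 796.9
Denominator: 1 + 0.33×14.4 + 0.29×24 + 0.021×13.8 = 13
R = 796.9/13 = 61.29 kJ/min

61.291 kJ/min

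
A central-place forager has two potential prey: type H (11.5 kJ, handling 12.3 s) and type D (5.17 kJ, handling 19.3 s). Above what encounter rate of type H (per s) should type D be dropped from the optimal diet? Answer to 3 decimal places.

0.033 per s

At the threshold, the rate on type H alone equals the profitability of type D: λ·11.5/(1 + λ·12.3) = 5.17/19.3 = 0.2679.
Rearranging, λ(11.5 − 0.2679×12.3) = 0.2679, so λ = 0.2679/8.205 = 0.03265 per s.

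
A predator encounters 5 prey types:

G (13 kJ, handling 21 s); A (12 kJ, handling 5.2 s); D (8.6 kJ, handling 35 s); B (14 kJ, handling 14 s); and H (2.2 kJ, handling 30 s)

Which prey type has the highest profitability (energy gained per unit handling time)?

In descending order of E/h:
A: 12/5.2 = 2.31 kJ/s
B: 14/14 = 1 kJ/s
G: 13/21 = 0.619 kJ/s
D: 8.6/35 = 0.246 kJ/s
H: 2.2/30 = 0.0733 kJ/s

A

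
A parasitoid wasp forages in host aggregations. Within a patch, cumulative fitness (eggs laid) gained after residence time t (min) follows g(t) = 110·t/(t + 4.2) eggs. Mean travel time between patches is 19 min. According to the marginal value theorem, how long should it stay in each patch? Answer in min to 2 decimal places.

Optimal t* satisfies g'(t*) = g(t*)/(T + t*).
g'(t) = 110·4.2/(t + 4.2)². Setting 110·4.2/(t+4.2)² = 110t/[(t+4.2)(19+t)] gives 4.2(19+t) = t(t+4.2), so t² = 4.2×19 = 79.8.
t* = √79.8 = 8.933 min.

8.93 min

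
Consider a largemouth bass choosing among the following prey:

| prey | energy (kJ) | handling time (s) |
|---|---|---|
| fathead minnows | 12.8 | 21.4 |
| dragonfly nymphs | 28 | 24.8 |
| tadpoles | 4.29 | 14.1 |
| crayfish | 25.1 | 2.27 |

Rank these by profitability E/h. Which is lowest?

tadpoles

Profitability E/h (kJ/s): fathead minnows = 12.8/21.4 = 0.598, dragonfly nymphs = 28/24.8 = 1.13, tadpoles = 4.29/14.1 = 0.304, crayfish = 25.1/2.27 = 11.1.
Ranked: crayfish > dragonfly nymphs > fathead minnows > tadpoles.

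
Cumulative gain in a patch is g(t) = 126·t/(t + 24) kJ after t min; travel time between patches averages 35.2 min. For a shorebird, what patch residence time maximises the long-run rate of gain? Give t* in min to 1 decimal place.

Maximise g(t)/(T+t): set derivative to zero → g'(t)(T+t) = g(t).
g'(t) = 126·24/(t + 24)². Setting 126·24/(t+24)² = 126t/[(t+24)(35.2+t)] gives 24(35.2+t) = t(t+24), so t² = 24×35.2 = 844.8.
t* = √844.8 = 29.07 min.

29.1 min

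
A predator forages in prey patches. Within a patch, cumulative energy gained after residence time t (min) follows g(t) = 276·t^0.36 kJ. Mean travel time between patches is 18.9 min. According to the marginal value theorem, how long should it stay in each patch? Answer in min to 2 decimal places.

By the marginal value theorem, leave when the instantaneous gain rate g'(t) equals the habitat-wide average g(t)/(T + t).
g'(t) = 0.36·276·t^-0.64. Setting 0.36·276·t^-0.64 = 276·t^0.36/(18.9+t) gives 0.36(18.9+t) = t, so 0.64·t = 0.36×18.9.
t* = 0.36×18.9/0.64 = 10.63 min.

10.63 min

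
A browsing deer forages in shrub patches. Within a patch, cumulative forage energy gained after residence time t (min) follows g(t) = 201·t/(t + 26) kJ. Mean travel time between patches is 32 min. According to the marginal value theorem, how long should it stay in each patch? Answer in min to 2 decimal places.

By the marginal value theorem, leave when the instantaneous gain rate g'(t) equals the habitat-wide average g(t)/(T + t).
g'(t) = 201·26/(t + 26)². Setting 201·26/(t+26)² = 201t/[(t+26)(32+t)] gives 26(32+t) = t(t+26), so t² = 26×32 = 832.
t* = √832 = 28.84 min.

28.84 min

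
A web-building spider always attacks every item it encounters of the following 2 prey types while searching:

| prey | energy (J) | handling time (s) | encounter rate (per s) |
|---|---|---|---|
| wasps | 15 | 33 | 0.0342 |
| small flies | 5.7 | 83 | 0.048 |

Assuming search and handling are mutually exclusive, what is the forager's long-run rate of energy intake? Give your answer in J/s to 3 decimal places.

0.129 J/s

Energy encountered per unit search time: 0.0342×15 + 0.048×5.7 = 0.7866 J/s.
Handling time per unit search time: 0.0342×33 + 0.048×83 = 5.113.
Rate = 0.7866/(1 + 5.113) = 0.1287 J/s.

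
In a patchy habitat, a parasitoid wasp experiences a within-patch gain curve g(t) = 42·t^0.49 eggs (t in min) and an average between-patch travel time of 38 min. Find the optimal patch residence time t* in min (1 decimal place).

Maximise g(t)/(T+t): set derivative to zero → g'(t)(T+t) = g(t).
g'(t) = 0.49·42·t^-0.51. Setting 0.49·42·t^-0.51 = 42·t^0.49/(38+t) gives 0.49(38+t) = t, so 0.51·t = 0.49×38.
t* = 0.49×38/0.51 = 36.51 min.

36.5 min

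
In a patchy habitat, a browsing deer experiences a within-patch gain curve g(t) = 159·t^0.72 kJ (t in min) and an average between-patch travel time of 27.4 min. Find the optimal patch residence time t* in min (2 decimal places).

Optimal t* satisfies g'(t*) = g(t*)/(T + t*).
g'(t) = 0.72·159·t^-0.28. Setting 0.72·159·t^-0.28 = 159·t^0.72/(27.4+t) gives 0.72(27.4+t) = t, so 0.28·t = 0.72×27.4.
t* = 0.72×27.4/0.28 = 70.46 min.

70.46 min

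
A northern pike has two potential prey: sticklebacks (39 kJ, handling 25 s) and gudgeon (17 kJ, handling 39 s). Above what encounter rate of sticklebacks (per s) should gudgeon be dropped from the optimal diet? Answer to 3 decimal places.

0.016 per s

Drop gudgeon once their profitability E₂/h₂ falls below the rate achievable on sticklebacks alone: E₂/h₂ = λE₁/(1 + λh₁).
Solve for λ: λE₁h₂ = E₂(1 + λh₁) → λ(E₁h₂ − E₂h₁) = E₂ → λ = E₂/(E₁h₂ − E₂h₁).
λ = 17/(39×39 − 17×25) = 17/1096 = 0.01551 per s.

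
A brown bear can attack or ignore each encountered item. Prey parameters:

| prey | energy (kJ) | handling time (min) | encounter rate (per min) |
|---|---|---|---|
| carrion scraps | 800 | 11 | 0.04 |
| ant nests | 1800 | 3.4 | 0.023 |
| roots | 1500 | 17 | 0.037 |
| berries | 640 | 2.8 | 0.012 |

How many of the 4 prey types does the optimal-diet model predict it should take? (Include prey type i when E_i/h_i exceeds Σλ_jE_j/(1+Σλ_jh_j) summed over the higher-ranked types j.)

Profitabilities (E/h, kJ/min): ant nests 529, berries 229, roots 88.2, carrion scraps 72.7. Add prey in this order while the next type's profitability exceeds the intake rate on those already taken.
Rate on top 1: 38.4. berries: 229 > 38.4 → include.
Rate on top 2: 44.14. roots: 88.2 > 44.14 → include.
Rate on top 3: 60.08. carrion scraps: 72.7 > 60.08 → include.
Optimal diet: ant nests, berries, roots, carrion scraps — 4 of 4 types.

4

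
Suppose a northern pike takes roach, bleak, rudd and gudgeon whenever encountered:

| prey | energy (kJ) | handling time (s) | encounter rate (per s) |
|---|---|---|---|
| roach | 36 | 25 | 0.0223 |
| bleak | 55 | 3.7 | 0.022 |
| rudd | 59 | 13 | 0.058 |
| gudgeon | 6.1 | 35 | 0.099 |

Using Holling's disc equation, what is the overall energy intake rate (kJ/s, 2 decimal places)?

Energy encountered per unit search time: 0.0223×36 + 0.022×55 + 0.058×59 + 0.099×6.1 = 6.039 kJ/s.
Handling time per unit search time: 0.0223×25 + 0.022×3.7 + 0.058×13 + 0.099×35 = 4.858.
Rate = 6.039/(1 + 4.858) = 1.031 kJ/s.

1.03 kJ/s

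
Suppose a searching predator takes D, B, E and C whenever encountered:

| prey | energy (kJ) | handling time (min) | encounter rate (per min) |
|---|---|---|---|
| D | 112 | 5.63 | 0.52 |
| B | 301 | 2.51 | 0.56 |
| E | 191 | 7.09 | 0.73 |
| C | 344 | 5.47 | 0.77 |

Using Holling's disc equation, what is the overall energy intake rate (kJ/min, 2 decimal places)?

Energy encountered per unit search time: 0.52×112 + 0.56×301 + 0.73×191 + 0.77×344 = 631.1 kJ/min.
Handling time per unit search time: 0.52×5.63 + 0.56×2.51 + 0.73×7.09 + 0.77×5.47 = 13.72.
Rate = 631.1/(1 + 13.72) = 42.87 kJ/min.

42.87 kJ/min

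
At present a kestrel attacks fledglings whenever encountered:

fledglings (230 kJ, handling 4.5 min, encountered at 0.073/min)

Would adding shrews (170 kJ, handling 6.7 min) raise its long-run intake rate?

Intake rate on the current diet: R = (0.073×230) / (1 + 0.073×4.5) = 16.79/1.329 = 12.64 kJ/min.
Profitability of shrews: 170/6.7 = 25.37 kJ/min.
25.37 > 12.64, so adding shrews raises the average — include it.

Yes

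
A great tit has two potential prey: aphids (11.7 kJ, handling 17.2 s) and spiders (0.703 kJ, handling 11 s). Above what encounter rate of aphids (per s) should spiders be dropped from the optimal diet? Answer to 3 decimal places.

At the threshold, the rate on aphids alone equals the profitability of spiders: λ·11.7/(1 + λ·17.2) = 0.703/11 = 0.06391.
Rearranging, λ(11.7 − 0.06391×17.2) = 0.06391, so λ = 0.06391/10.6 = 0.006029 per s.

0.006 per s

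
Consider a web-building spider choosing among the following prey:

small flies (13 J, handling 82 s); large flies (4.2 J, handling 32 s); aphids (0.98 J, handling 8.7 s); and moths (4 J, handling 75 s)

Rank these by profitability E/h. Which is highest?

small flies

In descending order of E/h:
small flies: 13/82 = 0.159 J/s
large flies: 4.2/32 = 0.131 J/s
aphids: 0.98/8.7 = 0.113 J/s
moths: 4/75 = 0.0533 J/s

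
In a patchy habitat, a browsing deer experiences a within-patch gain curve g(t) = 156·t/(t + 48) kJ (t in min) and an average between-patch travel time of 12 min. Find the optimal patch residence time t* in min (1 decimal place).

Maximise g(t)/(T+t): set derivative to zero → g'(t)(T+t) = g(t).
g'(t) = 156·48/(t + 48)². Setting 156·48/(t+48)² = 156t/[(t+48)(12+t)] gives 48(12+t) = t(t+48), so t² = 48×12 = 576.
t* = √576 = 24 min.

24.0 min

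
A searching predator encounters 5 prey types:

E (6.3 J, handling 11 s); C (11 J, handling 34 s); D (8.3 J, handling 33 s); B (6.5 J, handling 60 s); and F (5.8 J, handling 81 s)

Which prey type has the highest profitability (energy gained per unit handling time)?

Profitability E/h (J/s): E = 6.3/11 = 0.573, C = 11/34 = 0.324, D = 8.3/33 = 0.252, B = 6.5/60 = 0.108, F = 5.8/81 = 0.0716.
Ranked: E > C > D > B > F.

E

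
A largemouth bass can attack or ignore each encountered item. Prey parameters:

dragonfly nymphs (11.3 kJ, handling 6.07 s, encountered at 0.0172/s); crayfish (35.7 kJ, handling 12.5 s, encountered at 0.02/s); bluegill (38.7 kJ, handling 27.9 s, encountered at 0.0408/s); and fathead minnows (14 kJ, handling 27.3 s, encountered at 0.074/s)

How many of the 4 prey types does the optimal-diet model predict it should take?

3

E/h in descending order: crayfish 2.86, dragonfly nymphs 1.86, bluegill 1.39, fathead minnows 0.513 kJ/s. The optimal diet is the largest prefix of this list for which every included type satisfies E_i/h_i > R on the types above it.
Rate on top 1: 0.5712. dragonfly nymphs: 1.86 > 0.5712 → include.
Rate on top 2: 0.6707. bluegill: 1.39 > 0.6707 → include.
Rate on top 3: 0.9978. fathead minnows: 0.513 < 0.9978 → exclude; stop.
Optimal diet: crayfish, dragonfly nymphs, bluegill — 3 of 4 types.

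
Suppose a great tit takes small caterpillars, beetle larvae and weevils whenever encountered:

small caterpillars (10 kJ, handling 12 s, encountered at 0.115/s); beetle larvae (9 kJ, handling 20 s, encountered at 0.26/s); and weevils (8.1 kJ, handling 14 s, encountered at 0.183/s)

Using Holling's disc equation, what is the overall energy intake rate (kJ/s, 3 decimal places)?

Energy encountered per unit search time: 0.115×10 + 0.26×9 + 0.183×8.1 = 4.972 kJ/s.
Handling time per unit search time: 0.115×12 + 0.26×20 + 0.183×14 = 9.142.
Rate = 4.972/(1 + 9.142) = 0.4903 kJ/s.

0.490 kJ/s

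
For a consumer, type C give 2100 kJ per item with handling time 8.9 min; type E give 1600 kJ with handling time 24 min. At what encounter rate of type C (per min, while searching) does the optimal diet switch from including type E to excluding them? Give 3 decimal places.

0.044 per min

The zero-one rule: include type E iff E₂/h₂ > λE₁/(1+λh₁). Equality gives the switch point.
λE₁h₂ = E₂ + λE₂h₁ ⇒ λ = E₂/(E₁h₂ − E₂h₁) = 1600/(5.04e+04 − 1.424e+04) = 0.04425 per min.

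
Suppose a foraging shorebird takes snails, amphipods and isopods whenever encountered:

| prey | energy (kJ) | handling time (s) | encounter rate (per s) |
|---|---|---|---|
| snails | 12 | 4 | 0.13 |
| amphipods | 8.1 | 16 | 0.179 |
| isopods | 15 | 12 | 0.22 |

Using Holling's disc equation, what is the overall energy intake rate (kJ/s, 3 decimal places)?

R = Σλ_iE_i / (1 + Σλ_ih_i)
Numerator: 0.13×12 + 0.179×8.1 + 0.22×15 = 6.31
Denominator: 1 + 0.13×4 + 0.179×16 + 0.22×12 = 7.024
R = 6.31/7.024 = 0.8983 kJ/s

0.898 kJ/s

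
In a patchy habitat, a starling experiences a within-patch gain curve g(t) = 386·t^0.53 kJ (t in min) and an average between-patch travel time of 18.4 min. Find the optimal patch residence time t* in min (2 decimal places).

20.75 min

By the marginal value theorem, leave when the instantaneous gain rate g'(t) equals the habitat-wide average g(t)/(T + t).
g'(t) = 0.53·386·t^-0.47. Setting 0.53·386·t^-0.47 = 386·t^0.53/(18.4+t) gives 0.53(18.4+t) = t, so 0.47·t = 0.53×18.4.
t* = 0.53×18.4/0.47 = 20.75 min.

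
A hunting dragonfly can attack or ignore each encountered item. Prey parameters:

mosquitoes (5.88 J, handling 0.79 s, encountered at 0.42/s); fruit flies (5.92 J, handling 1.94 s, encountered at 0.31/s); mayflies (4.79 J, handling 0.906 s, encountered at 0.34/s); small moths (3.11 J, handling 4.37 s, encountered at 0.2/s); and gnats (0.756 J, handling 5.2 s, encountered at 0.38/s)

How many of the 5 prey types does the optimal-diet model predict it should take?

Profitabilities (E/h, J/s): mosquitoes 7.44, mayflies 5.29, fruit flies 3.05, small moths 0.712, gnats 0.145. Add prey in this order while the next type's profitability exceeds the intake rate on those already taken.
Rate on top 1: 1.854. mayflies: 5.29 > 1.854 → include.
Rate on top 2: 2.499. fruit flies: 3.05 > 2.499 → include.
Rate on top 3: 2.647. small moths: 0.712 < 2.647 → exclude; stop.
Optimal diet: mosquitoes, mayflies, fruit flies — 3 of 5 types.

3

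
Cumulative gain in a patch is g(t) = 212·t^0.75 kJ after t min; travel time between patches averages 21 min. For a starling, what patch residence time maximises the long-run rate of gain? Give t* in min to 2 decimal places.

63.00 min

By the marginal value theorem, leave when the instantaneous gain rate g'(t) equals the habitat-wide average g(t)/(T + t).
g'(t) = 0.75·212·t^-0.25. Setting 0.75·212·t^-0.25 = 212·t^0.75/(21+t) gives 0.75(21+t) = t, so 0.25·t = 0.75×21.
t* = 0.75×21/0.25 = 63 min.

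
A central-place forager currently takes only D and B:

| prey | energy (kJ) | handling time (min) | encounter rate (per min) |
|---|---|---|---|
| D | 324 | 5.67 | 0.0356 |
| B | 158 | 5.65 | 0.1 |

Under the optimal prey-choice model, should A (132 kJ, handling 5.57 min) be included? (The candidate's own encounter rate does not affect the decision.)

On D and B alone, R = ΣλE/(1+Σλh) = 27.33/1.767 = 15.47 kJ/min.
Profitability of A: 132/5.57 = 23.7 kJ/min.
23.7 > 15.47, so adding A raises the average — include it.

Yes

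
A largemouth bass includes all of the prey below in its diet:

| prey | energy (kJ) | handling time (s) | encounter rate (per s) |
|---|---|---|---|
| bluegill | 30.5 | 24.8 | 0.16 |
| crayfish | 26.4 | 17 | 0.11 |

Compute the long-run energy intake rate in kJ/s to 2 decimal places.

1.14 kJ/s

R = Σλ_iE_i / (1 + Σλ_ih_i)
Numerator: 0.16×30.5 + 0.11×26.4 = 7.784
Denominator: 1 + 0.16×24.8 + 0.11×17 = 6.838
R = 7.784/6.838 = 1.138 kJ/s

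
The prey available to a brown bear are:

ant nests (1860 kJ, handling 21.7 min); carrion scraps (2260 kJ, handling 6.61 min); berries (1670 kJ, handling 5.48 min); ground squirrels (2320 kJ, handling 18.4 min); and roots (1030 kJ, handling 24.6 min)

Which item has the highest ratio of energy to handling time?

In descending order of E/h:
carrion scraps: 2260/6.61 = 342 kJ/min
berries: 1670/5.48 = 305 kJ/min
ground squirrels: 2320/18.4 = 126 kJ/min
ant nests: 1860/21.7 = 85.7 kJ/min
roots: 1030/24.6 = 41.9 kJ/min

carrion scraps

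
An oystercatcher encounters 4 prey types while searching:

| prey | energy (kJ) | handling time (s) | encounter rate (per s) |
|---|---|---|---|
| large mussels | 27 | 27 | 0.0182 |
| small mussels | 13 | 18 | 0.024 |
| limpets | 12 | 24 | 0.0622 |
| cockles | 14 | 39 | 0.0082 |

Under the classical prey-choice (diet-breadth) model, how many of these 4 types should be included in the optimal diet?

E/h in descending order: large mussels 1, small mussels 0.722, limpets 0.5, cockles 0.359 kJ/s. The optimal diet is the largest prefix of this list for which every included type satisfies E_i/h_i > R on the types above it.
Rate on top 1: 0.3295. small mussels: 0.722 > 0.3295 → include.
Rate on top 2: 0.4177. limpets: 0.5 > 0.4177 → include.
Rate on top 3: 0.4537. cockles: 0.359 < 0.4537 → exclude; stop.
Optimal diet: large mussels, small mussels, limpets — 3 of 4 types.

3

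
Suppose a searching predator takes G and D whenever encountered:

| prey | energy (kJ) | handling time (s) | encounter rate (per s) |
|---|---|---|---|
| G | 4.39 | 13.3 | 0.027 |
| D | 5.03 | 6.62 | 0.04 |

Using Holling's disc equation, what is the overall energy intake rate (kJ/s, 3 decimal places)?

0.197 kJ/s

Energy encountered per unit search time: 0.027×4.39 + 0.04×5.03 = 0.3197 kJ/s.
Handling time per unit search time: 0.027×13.3 + 0.04×6.62 = 0.6239.
Rate = 0.3197/(1 + 0.6239) = 0.1969 kJ/s.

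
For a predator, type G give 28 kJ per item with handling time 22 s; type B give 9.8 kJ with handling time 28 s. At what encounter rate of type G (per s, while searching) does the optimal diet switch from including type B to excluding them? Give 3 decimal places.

0.017 per s

At the threshold, the rate on type G alone equals the profitability of type B: λ·28/(1 + λ·22) = 9.8/28 = 0.35.
Rearranging, λ(28 − 0.35×22) = 0.35, so λ = 0.35/20.3 = 0.01724 per s.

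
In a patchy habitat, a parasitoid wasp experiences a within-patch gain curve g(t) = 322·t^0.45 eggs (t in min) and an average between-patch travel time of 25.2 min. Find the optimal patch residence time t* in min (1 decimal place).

20.6 min

Optimal t* satisfies g'(t*) = g(t*)/(T + t*).
g'(t) = 0.45·322·t^-0.55. Setting 0.45·322·t^-0.55 = 322·t^0.45/(25.2+t) gives 0.45(25.2+t) = t, so 0.55·t = 0.45×25.2.
t* = 0.45×25.2/0.55 = 20.62 min.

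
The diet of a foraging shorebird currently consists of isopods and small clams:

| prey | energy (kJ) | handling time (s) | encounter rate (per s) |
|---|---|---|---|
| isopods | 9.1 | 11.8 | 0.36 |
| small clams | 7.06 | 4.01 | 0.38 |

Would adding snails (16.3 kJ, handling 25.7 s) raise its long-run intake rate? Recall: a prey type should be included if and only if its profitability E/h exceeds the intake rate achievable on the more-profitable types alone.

No

Current rate: (0.36×9.1 + 0.38×7.06)/(1 + 0.36×11.8 + 0.38×4.01) = 0.8799 kJ/s.
Profitability of snails: 16.3/25.7 = 0.6342 kJ/s.
Since 0.6342 < R, time spent handling snails is better spent searching.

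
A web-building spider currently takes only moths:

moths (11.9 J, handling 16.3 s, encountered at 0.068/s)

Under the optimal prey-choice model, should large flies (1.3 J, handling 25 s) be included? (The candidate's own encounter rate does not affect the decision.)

No

Intake rate on the current diet: R = (0.068×11.9) / (1 + 0.068×16.3) = 0.8092/2.108 = 0.3838 J/s.
large flies: E/h = 1.3/25 = 0.052 J/s.
Since 0.052 < R, time spent handling large flies is better spent searching.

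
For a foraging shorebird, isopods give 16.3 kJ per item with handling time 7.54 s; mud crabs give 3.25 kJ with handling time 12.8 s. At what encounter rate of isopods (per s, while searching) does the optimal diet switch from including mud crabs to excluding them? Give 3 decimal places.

0.018 per s

The zero-one rule: include mud crabs iff E₂/h₂ > λE₁/(1+λh₁). Equality gives the switch point.
λE₁h₂ = E₂ + λE₂h₁ ⇒ λ = E₂/(E₁h₂ − E₂h₁) = 3.25/(208.6 − 24.5) = 0.01765 per s.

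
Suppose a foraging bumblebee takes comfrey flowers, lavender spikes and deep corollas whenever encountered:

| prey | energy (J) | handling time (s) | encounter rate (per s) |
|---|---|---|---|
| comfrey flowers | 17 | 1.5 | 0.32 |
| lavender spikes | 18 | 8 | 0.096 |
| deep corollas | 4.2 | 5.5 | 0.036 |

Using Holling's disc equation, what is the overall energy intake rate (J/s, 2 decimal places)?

2.99 J/s

R = (0.32×17 + 0.096×18 + 0.036×4.2) / (1 + 0.32×1.5 + 0.096×8 + 0.036×5.5) = 7.319/2.446 = 2.992 J/s.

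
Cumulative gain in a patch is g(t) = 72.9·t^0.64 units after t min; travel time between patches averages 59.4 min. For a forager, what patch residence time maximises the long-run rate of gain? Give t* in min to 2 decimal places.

Optimal t* satisfies g'(t*) = g(t*)/(T + t*).
g'(t) = 0.64·72.9·t^-0.36. Setting 0.64·72.9·t^-0.36 = 72.9·t^0.64/(59.4+t) gives 0.64(59.4+t) = t, so 0.36·t = 0.64×59.4.
t* = 0.64×59.4/0.36 = 105.6 min.

105.60 min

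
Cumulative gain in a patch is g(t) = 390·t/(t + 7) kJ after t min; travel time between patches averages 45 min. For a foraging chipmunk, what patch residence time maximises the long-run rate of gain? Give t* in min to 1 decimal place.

Optimal t* satisfies g'(t*) = g(t*)/(T + t*).
g'(t) = 390·7/(t + 7)². Setting 390·7/(t+7)² = 390t/[(t+7)(45+t)] gives 7(45+t) = t(t+7), so t² = 7×45 = 315.
t* = √315 = 17.75 min.

17.7 min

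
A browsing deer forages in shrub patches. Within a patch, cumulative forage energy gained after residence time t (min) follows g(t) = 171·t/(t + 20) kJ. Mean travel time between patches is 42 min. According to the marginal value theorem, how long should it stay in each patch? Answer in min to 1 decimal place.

29.0 min

Maximise g(t)/(T+t): set derivative to zero → g'(t)(T+t) = g(t).
g'(t) = 171·20/(t + 20)². Setting 171·20/(t+20)² = 171t/[(t+20)(42+t)] gives 20(42+t) = t(t+20), so t² = 20×42 = 840.
t* = √840 = 28.98 min.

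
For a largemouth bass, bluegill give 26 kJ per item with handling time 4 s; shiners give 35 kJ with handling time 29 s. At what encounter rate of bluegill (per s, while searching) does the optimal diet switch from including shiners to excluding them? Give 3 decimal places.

The zero-one rule: include shiners iff E₂/h₂ > λE₁/(1+λh₁). Equality gives the switch point.
λE₁h₂ = E₂ + λE₂h₁ ⇒ λ = E₂/(E₁h₂ − E₂h₁) = 35/(754 − 140) = 0.057 per s.

0.057 per s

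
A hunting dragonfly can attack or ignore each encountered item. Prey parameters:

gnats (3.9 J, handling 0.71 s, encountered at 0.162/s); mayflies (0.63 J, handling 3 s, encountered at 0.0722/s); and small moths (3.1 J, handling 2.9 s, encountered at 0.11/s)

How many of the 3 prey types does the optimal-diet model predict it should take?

2

Rank by E/h (J/s): gnats 5.49, small moths 1.07, mayflies 0.21. Include each in turn until the next type's E/h falls below the running intake rate.
Rate on top 1: 0.5666. small moths: 1.07 > 0.5666 → include.
Rate on top 2: 0.6784. mayflies: 0.21 < 0.6784 → exclude; stop.
Optimal diet: gnats, small moths — 2 of 3 types.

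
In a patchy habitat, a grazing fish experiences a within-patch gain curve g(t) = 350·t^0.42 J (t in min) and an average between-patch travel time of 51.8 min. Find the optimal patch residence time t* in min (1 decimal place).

Maximise g(t)/(T+t): set derivative to zero → g'(t)(T+t) = g(t).
g'(t) = 0.42·350·t^-0.58. Setting 0.42·350·t^-0.58 = 350·t^0.42/(51.8+t) gives 0.42(51.8+t) = t, so 0.58·t = 0.42×51.8.
t* = 0.42×51.8/0.58 = 37.51 min.

37.5 min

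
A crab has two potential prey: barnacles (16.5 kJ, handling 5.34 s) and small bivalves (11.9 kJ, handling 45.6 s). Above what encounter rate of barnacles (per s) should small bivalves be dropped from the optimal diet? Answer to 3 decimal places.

The zero-one rule: include small bivalves iff E₂/h₂ > λE₁/(1+λh₁). Equality gives the switch point.
λE₁h₂ = E₂ + λE₂h₁ ⇒ λ = E₂/(E₁h₂ − E₂h₁) = 11.9/(752.4 − 63.55) = 0.01728 per s.

0.017 per s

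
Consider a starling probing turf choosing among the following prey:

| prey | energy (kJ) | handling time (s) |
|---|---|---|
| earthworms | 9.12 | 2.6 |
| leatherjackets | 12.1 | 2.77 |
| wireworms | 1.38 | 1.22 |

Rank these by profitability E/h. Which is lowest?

Profitability E/h (kJ/s): earthworms = 9.12/2.6 = 3.51, leatherjackets = 12.1/2.77 = 4.37, wireworms = 1.38/1.22 = 1.13.
Ranked: leatherjackets > earthworms > wireworms.

wireworms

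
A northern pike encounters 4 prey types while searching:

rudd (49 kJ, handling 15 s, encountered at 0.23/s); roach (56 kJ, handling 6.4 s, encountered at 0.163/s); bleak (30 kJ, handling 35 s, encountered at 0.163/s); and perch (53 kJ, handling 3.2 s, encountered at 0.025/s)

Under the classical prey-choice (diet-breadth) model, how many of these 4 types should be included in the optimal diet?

2

Profitabilities (E/h, kJ/s): perch 16.6, roach 8.75, rudd 3.27, bleak 0.857. Add prey in this order while the next type's profitability exceeds the intake rate on those already taken.
Rate on top 1: 1.227. roach: 8.75 > 1.227 → include.
Rate on top 2: 4.923. rudd: 3.27 < 4.923 → exclude; stop.
Optimal diet: perch, roach — 2 of 4 types.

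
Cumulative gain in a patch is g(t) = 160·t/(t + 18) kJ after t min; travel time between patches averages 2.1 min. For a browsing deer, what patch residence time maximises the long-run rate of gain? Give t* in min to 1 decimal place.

6.1 min

Maximise g(t)/(T+t): set derivative to zero → g'(t)(T+t) = g(t).
g'(t) = 160·18/(t + 18)². Setting 160·18/(t+18)² = 160t/[(t+18)(2.1+t)] gives 18(2.1+t) = t(t+18), so t² = 18×2.1 = 37.8.
t* = √37.8 = 6.148 min.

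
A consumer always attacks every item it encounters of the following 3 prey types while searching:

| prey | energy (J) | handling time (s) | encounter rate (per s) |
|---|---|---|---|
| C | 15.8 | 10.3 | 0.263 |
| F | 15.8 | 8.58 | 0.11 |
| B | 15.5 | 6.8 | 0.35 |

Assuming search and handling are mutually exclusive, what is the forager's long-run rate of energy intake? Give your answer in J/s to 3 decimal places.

R = Σλ_iE_i / (1 + Σλ_ih_i)
Numerator: 0.263×15.8 + 0.11×15.8 + 0.35×15.5 = 11.32
Denominator: 1 + 0.263×10.3 + 0.11×8.58 + 0.35×6.8 = 7.033
R = 11.32/7.033 = 1.609 J/s

1.609 J/s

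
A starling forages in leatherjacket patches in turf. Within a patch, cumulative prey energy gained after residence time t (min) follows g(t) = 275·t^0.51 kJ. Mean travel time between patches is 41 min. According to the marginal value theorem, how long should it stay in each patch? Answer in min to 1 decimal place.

42.7 min

Optimal t* satisfies g'(t*) = g(t*)/(T + t*).
g'(t) = 0.51·275·t^-0.49. Setting 0.51·275·t^-0.49 = 275·t^0.51/(41+t) gives 0.51(41+t) = t, so 0.49·t = 0.51×41.
t* = 0.51×41/0.49 = 42.67 min.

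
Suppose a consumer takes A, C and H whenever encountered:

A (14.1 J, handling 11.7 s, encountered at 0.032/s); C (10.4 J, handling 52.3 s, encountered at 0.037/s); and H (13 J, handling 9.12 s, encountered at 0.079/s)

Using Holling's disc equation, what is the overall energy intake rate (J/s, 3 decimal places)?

Energy encountered per unit search time: 0.032×14.1 + 0.037×10.4 + 0.079×13 = 1.863 J/s.
Handling time per unit search time: 0.032×11.7 + 0.037×52.3 + 0.079×9.12 = 3.03.
Rate = 1.863/(1 + 3.03) = 0.4623 J/s.

0.462 J/s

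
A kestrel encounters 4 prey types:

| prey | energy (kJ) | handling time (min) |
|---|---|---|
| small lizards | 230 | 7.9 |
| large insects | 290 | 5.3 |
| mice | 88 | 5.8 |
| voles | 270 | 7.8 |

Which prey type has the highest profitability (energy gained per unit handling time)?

large insects

In descending order of E/h:
large insects: 290/5.3 = 54.7 kJ/min
voles: 270/7.8 = 34.6 kJ/min
small lizards: 230/7.9 = 29.1 kJ/min
mice: 88/5.8 = 15.2 kJ/min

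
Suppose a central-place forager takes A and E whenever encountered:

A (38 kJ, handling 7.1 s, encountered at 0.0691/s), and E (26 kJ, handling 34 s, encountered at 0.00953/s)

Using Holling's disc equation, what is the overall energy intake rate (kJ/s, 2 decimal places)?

1.58 kJ/s

Energy encountered per unit search time: 0.0691×38 + 0.00953×26 = 2.874 kJ/s.
Handling time per unit search time: 0.0691×7.1 + 0.00953×34 = 0.8146.
Rate = 2.874/(1 + 0.8146) = 1.584 kJ/s.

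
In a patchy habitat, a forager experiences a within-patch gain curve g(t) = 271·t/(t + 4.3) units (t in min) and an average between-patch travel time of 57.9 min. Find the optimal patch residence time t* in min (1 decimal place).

15.8 min

Optimal t* satisfies g'(t*) = g(t*)/(T + t*).
g'(t) = 271·4.3/(t + 4.3)². Setting 271·4.3/(t+4.3)² = 271t/[(t+4.3)(57.9+t)] gives 4.3(57.9+t) = t(t+4.3), so t² = 4.3×57.9 = 249.
t* = √249 = 15.78 min.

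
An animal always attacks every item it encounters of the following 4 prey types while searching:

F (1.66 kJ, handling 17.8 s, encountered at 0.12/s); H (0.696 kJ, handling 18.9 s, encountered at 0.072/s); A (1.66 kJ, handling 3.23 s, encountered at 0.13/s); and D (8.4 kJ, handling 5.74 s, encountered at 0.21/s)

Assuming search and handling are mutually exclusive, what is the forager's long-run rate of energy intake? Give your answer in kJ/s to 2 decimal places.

0.36 kJ/s

R = (0.12×1.66 + 0.072×0.696 + 0.13×1.66 + 0.21×8.4) / (1 + 0.12×17.8 + 0.072×18.9 + 0.13×3.23 + 0.21×5.74) = 2.229/6.122 = 0.3641 kJ/s.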